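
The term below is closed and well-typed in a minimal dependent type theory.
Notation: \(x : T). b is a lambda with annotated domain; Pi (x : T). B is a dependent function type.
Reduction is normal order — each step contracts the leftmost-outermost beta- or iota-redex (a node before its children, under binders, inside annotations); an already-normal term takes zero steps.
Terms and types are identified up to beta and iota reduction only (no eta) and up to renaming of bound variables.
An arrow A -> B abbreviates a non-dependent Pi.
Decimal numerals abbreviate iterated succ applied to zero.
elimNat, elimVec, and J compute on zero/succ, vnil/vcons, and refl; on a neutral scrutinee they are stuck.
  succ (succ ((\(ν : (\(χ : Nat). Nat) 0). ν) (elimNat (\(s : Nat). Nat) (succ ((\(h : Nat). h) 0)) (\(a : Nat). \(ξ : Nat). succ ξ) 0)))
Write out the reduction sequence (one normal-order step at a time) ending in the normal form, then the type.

normal-order reduction:
  succ (succ ((\(ν : (\(χ : Nat). Nat) 0). ν) (elimNat (\(s : Nat). Nat) (succ ((\(h : Nat). h) 0)) (\(a : Nat). \(ξ : Nat). succ ξ) 0)))
  ~> succ (succ (elimNat (\(ν : Nat). Nat) (succ ((\(χ : Nat). χ) 0)) (\(s : Nat). \(h : Nat). succ h) 0))
  ~> succ (succ (succ ((\(ν : Nat). ν) 0)))
  ~> 3
inferred type:
  Nat


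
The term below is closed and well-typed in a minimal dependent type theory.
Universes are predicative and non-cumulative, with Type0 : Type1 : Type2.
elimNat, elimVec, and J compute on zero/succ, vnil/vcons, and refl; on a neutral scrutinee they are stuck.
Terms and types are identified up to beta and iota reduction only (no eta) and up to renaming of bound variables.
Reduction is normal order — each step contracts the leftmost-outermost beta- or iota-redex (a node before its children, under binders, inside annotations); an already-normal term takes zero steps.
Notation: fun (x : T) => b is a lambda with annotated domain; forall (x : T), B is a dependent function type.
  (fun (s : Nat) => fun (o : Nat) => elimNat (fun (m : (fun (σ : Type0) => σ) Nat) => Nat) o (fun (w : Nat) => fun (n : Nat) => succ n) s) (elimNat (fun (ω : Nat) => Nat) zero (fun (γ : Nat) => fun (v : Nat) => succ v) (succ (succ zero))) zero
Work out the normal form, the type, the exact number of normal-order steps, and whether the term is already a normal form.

reduced normal form:
  succ (succ zero)
the term's type:
  Nat
reduction steps (normal order): 17
already normal: no
first redex: a beta-redex


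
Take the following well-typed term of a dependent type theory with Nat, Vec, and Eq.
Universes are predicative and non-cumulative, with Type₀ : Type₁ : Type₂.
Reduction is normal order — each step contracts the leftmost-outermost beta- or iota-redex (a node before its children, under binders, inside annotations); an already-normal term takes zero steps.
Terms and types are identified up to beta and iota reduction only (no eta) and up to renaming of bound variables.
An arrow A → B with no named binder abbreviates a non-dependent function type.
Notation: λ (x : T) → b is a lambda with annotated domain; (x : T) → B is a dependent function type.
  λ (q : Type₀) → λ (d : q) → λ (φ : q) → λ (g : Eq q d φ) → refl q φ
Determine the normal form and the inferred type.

normal form:
  λ (q : Type₀) → λ (d : q) → λ (φ : q) → λ (g : Eq q d φ) → refl q φ
inferred type:
  (q : Type₀) → (d : q) → (φ : q) → Eq q d φ → Eq q φ φ
observation: no redex remains anywhere in the term; it is its own normal form.


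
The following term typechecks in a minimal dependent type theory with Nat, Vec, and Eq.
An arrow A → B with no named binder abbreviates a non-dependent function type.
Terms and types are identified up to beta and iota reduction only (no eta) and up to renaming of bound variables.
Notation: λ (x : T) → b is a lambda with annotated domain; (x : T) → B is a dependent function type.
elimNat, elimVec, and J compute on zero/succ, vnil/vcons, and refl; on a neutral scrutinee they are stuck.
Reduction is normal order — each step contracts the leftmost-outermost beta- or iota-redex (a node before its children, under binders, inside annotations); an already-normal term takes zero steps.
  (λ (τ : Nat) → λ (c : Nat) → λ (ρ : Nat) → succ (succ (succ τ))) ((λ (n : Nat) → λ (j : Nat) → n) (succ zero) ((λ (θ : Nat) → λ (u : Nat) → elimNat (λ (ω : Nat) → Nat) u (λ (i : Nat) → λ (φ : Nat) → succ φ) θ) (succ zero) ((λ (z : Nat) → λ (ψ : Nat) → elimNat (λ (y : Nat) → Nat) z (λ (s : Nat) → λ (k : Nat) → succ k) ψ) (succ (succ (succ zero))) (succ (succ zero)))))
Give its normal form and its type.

reduced normal form:
  λ (τ : Nat) → λ (c : Nat) → succ (succ (succ (succ zero)))
the term's type:
  Nat → Nat → Nat
observation: reduction starts at a beta-redex, and 3 normal-order steps reach the normal form.


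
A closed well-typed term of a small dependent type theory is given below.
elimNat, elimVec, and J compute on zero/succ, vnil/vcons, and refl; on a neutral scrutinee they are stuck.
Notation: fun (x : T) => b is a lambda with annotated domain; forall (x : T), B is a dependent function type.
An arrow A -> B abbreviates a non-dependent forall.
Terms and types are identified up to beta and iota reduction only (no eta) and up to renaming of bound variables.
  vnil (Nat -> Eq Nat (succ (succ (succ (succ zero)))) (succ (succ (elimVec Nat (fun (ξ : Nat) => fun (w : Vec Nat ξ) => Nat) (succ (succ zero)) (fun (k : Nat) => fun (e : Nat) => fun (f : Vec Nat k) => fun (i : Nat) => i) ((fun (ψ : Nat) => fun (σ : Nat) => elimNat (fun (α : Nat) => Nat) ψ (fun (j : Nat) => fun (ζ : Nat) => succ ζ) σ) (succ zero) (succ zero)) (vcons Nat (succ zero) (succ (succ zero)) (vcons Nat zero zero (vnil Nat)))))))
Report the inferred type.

the term's type:
  Vec (Nat -> Eq Nat (succ (succ (succ (succ zero)))) (succ (succ (succ (succ zero))))) zero


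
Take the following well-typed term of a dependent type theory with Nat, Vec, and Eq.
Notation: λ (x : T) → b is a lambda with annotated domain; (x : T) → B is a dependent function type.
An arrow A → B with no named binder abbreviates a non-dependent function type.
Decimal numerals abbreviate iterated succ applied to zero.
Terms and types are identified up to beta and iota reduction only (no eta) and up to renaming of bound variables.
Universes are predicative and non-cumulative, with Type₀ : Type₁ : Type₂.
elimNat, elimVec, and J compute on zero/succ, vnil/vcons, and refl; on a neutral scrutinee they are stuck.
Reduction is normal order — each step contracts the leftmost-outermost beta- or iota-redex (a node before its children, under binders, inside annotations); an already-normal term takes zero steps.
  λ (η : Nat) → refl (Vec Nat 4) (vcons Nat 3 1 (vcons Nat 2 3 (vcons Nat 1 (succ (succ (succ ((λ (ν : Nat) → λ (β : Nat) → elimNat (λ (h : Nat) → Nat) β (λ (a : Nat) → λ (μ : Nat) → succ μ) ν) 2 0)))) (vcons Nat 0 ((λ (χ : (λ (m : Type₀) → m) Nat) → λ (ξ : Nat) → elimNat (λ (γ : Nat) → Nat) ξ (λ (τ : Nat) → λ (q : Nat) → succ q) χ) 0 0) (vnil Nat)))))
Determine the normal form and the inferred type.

reduced normal form:
  λ (η : Nat) → refl (Vec Nat 4) (vcons Nat 3 1 (vcons Nat 2 3 (vcons Nat 1 5 (vcons Nat 0 0 (vnil Nat)))))
the term's type:
  Nat → Eq (Vec Nat 4) (vcons Nat 3 1 (vcons Nat 2 3 (vcons Nat 1 5 (vcons Nat 0 0 (vnil Nat))))) (vcons Nat 3 1 (vcons Nat 2 3 (vcons Nat 1 5 (vcons Nat 0 0 (vnil Nat)))))
observation: the first redex contracted is a beta-redex; the normal form is reached in 12 normal-order steps.


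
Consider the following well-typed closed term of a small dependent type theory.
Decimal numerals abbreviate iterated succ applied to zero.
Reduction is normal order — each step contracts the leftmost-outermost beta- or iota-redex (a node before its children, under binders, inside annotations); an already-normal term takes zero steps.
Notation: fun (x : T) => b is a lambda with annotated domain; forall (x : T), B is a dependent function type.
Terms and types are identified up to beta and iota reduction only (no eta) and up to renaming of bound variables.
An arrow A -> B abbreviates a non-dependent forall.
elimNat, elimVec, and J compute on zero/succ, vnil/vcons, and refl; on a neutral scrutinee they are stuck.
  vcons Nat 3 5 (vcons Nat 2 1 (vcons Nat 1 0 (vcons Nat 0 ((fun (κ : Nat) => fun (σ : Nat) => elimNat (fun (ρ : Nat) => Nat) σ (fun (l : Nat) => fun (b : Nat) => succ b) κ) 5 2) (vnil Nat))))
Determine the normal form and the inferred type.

normal form:
  vcons Nat 3 5 (vcons Nat 2 1 (vcons Nat 1 0 (vcons Nat 0 7 (vnil Nat))))
the term's type:
  Vec Nat 4
observation: 18 normal-order steps normalize the term, beginning with a beta-redex.


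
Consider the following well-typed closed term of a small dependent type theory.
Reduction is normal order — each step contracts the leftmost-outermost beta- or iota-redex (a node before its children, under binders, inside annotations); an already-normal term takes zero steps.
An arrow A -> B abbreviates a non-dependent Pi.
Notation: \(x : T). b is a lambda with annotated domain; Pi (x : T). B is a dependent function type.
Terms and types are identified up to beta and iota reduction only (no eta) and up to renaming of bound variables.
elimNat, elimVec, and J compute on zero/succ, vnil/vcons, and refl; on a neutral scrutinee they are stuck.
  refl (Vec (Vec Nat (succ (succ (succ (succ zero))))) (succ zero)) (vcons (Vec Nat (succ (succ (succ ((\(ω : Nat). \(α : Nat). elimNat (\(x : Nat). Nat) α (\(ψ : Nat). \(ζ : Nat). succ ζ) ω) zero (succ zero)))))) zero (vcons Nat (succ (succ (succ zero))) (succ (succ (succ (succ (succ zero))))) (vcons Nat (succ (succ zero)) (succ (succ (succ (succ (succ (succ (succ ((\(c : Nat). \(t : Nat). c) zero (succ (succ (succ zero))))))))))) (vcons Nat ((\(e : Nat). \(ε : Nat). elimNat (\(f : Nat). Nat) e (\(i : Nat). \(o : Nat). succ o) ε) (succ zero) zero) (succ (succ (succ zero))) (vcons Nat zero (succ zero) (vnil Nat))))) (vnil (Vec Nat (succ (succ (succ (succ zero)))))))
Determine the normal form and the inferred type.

resulting normal form:
  refl (Vec (Vec Nat (succ (succ (succ (succ zero))))) (succ zero)) (vcons (Vec Nat (succ (succ (succ (succ zero))))) zero (vcons Nat (succ (succ (succ zero))) (succ (succ (succ (succ (succ zero))))) (vcons Nat (succ (succ zero)) (succ (succ (succ (succ (succ (succ (succ zero))))))) (vcons Nat (succ zero) (succ (succ (succ zero))) (vcons Nat zero (succ zero) (vnil Nat))))) (vnil (Vec Nat (succ (succ (succ (succ zero)))))))
inferred type:
  Eq (Vec (Vec Nat (succ (succ (succ (succ zero))))) (succ zero)) (vcons (Vec Nat (succ (succ (succ (succ zero))))) zero (vcons Nat (succ (succ (succ zero))) (succ (succ (succ (succ (succ zero))))) (vcons Nat (succ (succ zero)) (succ (succ (succ (succ (succ (succ (succ zero))))))) (vcons Nat (succ zero) (succ (succ (succ zero))) (vcons Nat zero (succ zero) (vnil Nat))))) (vnil (Vec Nat (succ (succ (succ (succ zero))))))) (vcons (Vec Nat (succ (succ (succ (succ zero))))) zero (vcons Nat (succ (succ (succ zero))) (succ (succ (succ (succ (succ zero))))) (vcons Nat (succ (succ zero)) (succ (succ (succ (succ (succ (succ (succ zero))))))) (vcons Nat (succ zero) (succ (succ (succ zero))) (vcons Nat zero (succ zero) (vnil Nat))))) (vnil (Vec Nat (succ (succ (succ (succ zero)))))))
observation: reduction starts at a beta-redex, and 8 normal-order steps reach the normal form.


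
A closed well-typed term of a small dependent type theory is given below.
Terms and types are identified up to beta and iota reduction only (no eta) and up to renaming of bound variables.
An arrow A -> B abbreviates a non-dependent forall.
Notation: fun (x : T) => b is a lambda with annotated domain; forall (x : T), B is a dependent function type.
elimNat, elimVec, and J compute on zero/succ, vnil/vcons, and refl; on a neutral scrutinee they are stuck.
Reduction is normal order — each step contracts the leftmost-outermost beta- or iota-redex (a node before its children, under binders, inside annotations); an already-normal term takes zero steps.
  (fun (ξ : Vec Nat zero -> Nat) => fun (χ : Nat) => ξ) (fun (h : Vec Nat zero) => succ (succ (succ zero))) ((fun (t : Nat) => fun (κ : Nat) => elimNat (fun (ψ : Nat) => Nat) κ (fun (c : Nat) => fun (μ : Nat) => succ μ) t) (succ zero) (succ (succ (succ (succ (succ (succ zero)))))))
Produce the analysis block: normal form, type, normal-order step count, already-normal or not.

normal form:
  fun (ξ : Vec Nat zero) => succ (succ (succ zero))
type:
  Vec Nat zero -> Nat
normal-order step count: 2
started in normal form: no
first redex: a beta-redex


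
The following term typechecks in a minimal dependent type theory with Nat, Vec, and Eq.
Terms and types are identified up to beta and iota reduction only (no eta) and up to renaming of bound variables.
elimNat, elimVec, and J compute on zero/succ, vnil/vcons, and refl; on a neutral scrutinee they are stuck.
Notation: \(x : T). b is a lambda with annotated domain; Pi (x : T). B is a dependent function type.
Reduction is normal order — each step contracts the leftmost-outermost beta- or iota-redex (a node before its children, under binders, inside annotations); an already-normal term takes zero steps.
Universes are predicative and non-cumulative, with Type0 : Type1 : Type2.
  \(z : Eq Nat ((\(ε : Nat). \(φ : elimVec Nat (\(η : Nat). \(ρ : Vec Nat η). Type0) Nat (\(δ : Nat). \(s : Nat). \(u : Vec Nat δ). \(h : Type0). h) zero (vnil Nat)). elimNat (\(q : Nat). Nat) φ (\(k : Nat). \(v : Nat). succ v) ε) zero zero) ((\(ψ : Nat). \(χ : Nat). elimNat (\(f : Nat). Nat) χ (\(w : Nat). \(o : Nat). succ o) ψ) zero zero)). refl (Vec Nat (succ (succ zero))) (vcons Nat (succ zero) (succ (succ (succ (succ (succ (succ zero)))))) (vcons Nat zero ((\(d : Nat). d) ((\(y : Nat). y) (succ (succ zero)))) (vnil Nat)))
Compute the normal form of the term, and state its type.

resulting normal form:
  \(z : Eq Nat zero zero). refl (Vec Nat (succ (succ zero))) (vcons Nat (succ zero) (succ (succ (succ (succ (succ (succ zero)))))) (vcons Nat zero (succ (succ zero)) (vnil Nat)))
inferred type:
  Pi (z : Eq Nat zero zero). Eq (Vec Nat (succ (succ zero))) (vcons Nat (succ zero) (succ (succ (succ (succ (succ (succ zero)))))) (vcons Nat zero (succ (succ zero)) (vnil Nat))) (vcons Nat (succ zero) (succ (succ (succ (succ (succ (succ zero)))))) (vcons Nat zero (succ (succ zero)) (vnil Nat)))
observation: contracting a beta-redex first, the term normalizes in 8 steps.


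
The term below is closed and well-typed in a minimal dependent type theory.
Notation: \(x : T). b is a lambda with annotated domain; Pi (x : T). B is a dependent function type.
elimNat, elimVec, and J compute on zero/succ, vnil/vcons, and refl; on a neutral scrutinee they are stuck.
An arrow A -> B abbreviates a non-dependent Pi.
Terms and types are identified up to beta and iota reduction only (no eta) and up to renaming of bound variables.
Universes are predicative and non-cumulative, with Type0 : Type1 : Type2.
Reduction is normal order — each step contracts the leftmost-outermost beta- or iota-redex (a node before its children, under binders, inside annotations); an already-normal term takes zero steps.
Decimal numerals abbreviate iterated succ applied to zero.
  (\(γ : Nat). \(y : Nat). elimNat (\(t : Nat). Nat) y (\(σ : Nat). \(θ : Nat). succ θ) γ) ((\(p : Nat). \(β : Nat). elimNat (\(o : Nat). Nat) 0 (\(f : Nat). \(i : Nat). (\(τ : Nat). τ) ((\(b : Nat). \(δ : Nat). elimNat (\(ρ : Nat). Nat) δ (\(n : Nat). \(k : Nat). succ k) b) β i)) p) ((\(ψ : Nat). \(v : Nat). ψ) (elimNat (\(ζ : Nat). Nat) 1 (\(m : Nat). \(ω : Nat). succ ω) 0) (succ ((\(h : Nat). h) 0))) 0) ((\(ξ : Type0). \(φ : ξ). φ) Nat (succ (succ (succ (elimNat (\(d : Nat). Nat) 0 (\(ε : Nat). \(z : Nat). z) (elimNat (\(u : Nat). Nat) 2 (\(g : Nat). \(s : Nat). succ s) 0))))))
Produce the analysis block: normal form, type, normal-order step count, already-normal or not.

reduced normal form:
  3
type:
  Nat
reduction steps (normal order): 26
already normal: no
first contracted redex: a beta-redex


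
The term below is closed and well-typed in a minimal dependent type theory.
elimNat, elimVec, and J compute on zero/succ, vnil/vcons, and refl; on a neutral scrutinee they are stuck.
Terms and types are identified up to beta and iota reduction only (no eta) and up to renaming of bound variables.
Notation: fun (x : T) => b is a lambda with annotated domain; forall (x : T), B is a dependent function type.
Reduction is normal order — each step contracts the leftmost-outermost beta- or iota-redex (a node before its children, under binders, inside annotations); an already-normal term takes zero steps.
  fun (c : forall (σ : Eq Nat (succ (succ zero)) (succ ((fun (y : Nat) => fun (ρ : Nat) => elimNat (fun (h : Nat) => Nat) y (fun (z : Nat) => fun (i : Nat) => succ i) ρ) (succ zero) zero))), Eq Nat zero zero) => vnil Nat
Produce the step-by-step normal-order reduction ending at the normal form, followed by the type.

reduction (normal order):
  fun (c : forall (σ : Eq Nat (succ (succ zero)) (succ ((fun (y : Nat) => fun (ρ : Nat) => elimNat (fun (h : Nat) => Nat) y (fun (z : Nat) => fun (i : Nat) => succ i) ρ) (succ zero) zero))), Eq Nat zero zero) => vnil Nat
  ~> fun (c : forall (σ : Eq Nat (succ (succ zero)) (succ ((fun (y : Nat) => elimNat (fun (ρ : Nat) => Nat) (succ zero) (fun (h : Nat) => fun (z : Nat) => succ z) y) zero))), Eq Nat zero zero) => vnil Nat
  ~> fun (c : forall (σ : Eq Nat (succ (succ zero)) (succ (elimNat (fun (y : Nat) => Nat) (succ zero) (fun (ρ : Nat) => fun (h : Nat) => succ h) zero))), Eq Nat zero zero) => vnil Nat
  ~> fun (c : forall (σ : Eq Nat (succ (succ zero)) (succ (succ zero))), Eq Nat zero zero) => vnil Nat
inferred type:
  forall (c : forall (σ : Eq Nat (succ (succ zero)) (succ (succ zero))), Eq Nat zero zero), Vec Nat zero


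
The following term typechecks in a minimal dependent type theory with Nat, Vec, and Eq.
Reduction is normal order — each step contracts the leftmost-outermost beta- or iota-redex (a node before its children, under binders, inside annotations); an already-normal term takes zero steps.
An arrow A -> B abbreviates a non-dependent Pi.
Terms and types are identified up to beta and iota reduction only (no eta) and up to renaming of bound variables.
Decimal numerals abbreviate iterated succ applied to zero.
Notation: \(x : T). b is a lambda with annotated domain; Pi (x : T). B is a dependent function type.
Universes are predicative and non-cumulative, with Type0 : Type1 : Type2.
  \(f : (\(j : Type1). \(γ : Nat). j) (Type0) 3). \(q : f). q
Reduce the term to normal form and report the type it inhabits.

normal form:
  \(f : Type0). \(j : f). j
inferred type:
  Pi (f : Type0). f -> f
observation: contracting a beta-redex first, the term normalizes in 2 steps.


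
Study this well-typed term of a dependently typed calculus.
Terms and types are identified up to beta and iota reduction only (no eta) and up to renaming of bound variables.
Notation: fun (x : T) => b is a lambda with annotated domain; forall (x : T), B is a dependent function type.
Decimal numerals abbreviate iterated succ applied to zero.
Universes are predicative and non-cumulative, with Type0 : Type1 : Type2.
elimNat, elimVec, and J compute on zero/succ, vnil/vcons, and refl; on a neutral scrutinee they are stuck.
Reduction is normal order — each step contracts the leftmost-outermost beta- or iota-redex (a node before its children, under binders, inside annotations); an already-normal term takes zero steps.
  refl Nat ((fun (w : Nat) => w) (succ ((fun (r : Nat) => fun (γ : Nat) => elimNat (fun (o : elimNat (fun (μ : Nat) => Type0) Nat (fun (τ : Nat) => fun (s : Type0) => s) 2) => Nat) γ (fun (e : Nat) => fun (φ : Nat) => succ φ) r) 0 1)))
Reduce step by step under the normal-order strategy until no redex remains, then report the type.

normal-order reduction sequence:
  refl Nat ((fun (w : Nat) => w) (succ ((fun (r : Nat) => fun (γ : Nat) => elimNat (fun (o : elimNat (fun (μ : Nat) => Type0) Nat (fun (τ : Nat) => fun (s : Type0) => s) 2) => Nat) γ (fun (e : Nat) => fun (φ : Nat) => succ φ) r) 0 1)))
  ~> refl Nat (succ ((fun (w : Nat) => fun (r : Nat) => elimNat (fun (γ : elimNat (fun (o : Nat) => Type0) Nat (fun (μ : Nat) => fun (τ : Type0) => τ) 2) => Nat) r (fun (s : Nat) => fun (e : Nat) => succ e) w) 0 1))
  ~> refl Nat (succ ((fun (w : Nat) => elimNat (fun (r : elimNat (fun (γ : Nat) => Type0) Nat (fun (o : Nat) => fun (μ : Type0) => μ) 2) => Nat) w (fun (τ : Nat) => fun (s : Nat) => succ s) 0) 1))
  ~> refl Nat (succ (elimNat (fun (w : elimNat (fun (r : Nat) => Type0) Nat (fun (γ : Nat) => fun (o : Type0) => o) 2) => Nat) 1 (fun (μ : Nat) => fun (τ : Nat) => succ τ) 0))
  ~> refl Nat 2
inferred type:
  Eq Nat 2 2


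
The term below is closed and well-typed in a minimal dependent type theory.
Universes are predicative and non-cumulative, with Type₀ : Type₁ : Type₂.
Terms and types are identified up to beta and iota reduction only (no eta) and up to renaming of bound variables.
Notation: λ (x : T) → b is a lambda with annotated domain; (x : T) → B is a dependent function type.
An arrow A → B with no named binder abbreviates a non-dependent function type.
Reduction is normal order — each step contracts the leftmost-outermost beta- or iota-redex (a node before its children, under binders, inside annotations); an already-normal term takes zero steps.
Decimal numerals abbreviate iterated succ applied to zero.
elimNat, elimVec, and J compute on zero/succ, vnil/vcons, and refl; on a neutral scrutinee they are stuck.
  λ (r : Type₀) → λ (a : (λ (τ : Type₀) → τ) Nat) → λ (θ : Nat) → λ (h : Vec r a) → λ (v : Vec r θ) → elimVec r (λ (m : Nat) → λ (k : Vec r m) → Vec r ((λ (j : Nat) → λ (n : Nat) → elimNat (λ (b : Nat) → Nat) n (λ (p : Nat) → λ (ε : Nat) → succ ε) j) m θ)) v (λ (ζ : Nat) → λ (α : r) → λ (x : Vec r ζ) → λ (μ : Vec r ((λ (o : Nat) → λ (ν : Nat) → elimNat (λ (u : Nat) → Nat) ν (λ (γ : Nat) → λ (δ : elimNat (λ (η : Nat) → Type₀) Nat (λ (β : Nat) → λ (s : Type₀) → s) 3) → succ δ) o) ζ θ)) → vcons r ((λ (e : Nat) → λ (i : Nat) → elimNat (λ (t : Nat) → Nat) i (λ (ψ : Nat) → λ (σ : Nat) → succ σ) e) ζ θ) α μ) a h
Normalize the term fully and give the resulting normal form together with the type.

reduced normal form:
  λ (r : Type₀) → λ (a : Nat) → λ (τ : Nat) → λ (θ : Vec r a) → λ (h : Vec r τ) → elimVec r (λ (v : Nat) → λ (m : Vec r v) → Vec r (elimNat (λ (k : Nat) → Nat) τ (λ (j : Nat) → λ (n : Nat) → succ n) v)) h (λ (b : Nat) → λ (p : r) → λ (ε : Vec r b) → λ (ζ : Vec r (elimNat (λ (α : Nat) → Nat) τ (λ (x : Nat) → λ (μ : Nat) → succ μ) b)) → vcons r (elimNat (λ (o : Nat) → Nat) τ (λ (ν : Nat) → λ (u : Nat) → succ u) b) p ζ) a θ
inferred type:
  (r : Type₀) → (a : Nat) → (τ : Nat) → Vec r a → Vec r τ → Vec r (elimNat (λ (θ : Nat) → Nat) τ (λ (h : Nat) → λ (v : Nat) → succ v) a)


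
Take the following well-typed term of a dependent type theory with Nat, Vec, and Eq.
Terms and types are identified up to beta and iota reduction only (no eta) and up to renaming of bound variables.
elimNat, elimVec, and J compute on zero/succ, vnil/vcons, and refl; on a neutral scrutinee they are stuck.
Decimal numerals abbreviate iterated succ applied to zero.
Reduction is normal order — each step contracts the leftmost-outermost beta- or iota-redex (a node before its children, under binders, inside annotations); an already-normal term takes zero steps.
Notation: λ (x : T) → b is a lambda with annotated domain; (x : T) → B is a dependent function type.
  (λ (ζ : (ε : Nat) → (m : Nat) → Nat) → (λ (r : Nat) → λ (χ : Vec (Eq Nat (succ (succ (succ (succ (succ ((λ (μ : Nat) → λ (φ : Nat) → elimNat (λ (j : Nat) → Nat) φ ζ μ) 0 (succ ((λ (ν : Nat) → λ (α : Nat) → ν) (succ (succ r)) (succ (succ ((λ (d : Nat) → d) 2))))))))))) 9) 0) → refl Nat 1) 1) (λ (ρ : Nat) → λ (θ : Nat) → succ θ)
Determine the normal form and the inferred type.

resulting normal form:
  λ (ζ : Vec (Eq Nat 9 9) 0) → refl Nat 1
type:
  (ζ : Vec (Eq Nat 9 9) 0) → Eq Nat 1 1


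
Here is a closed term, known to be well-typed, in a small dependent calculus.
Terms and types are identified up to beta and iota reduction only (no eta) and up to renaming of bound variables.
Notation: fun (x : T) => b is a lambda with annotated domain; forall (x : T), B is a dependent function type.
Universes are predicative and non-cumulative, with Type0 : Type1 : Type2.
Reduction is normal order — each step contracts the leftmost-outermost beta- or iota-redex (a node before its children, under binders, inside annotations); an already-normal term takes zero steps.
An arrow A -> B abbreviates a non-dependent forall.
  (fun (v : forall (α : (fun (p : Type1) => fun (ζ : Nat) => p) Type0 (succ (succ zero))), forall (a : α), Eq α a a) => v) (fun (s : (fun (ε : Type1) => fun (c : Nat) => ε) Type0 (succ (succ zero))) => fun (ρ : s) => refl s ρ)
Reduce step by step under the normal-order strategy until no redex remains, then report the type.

normal-order reduction sequence:
  (fun (v : forall (α : (fun (p : Type1) => fun (ζ : Nat) => p) Type0 (succ (succ zero))), forall (a : α), Eq α a a) => v) (fun (s : (fun (ε : Type1) => fun (c : Nat) => ε) Type0 (succ (succ zero))) => fun (ρ : s) => refl s ρ)
  ~> fun (v : (fun (α : Type1) => fun (p : Nat) => α) Type0 (succ (succ zero))) => fun (ζ : v) => refl v ζ
  ~> fun (v : (fun (α : Nat) => Type0) (succ (succ zero))) => fun (p : v) => refl v p
  ~> fun (v : Type0) => fun (α : v) => refl v α
type:
  forall (v : Type0), forall (α : v), Eq v α α


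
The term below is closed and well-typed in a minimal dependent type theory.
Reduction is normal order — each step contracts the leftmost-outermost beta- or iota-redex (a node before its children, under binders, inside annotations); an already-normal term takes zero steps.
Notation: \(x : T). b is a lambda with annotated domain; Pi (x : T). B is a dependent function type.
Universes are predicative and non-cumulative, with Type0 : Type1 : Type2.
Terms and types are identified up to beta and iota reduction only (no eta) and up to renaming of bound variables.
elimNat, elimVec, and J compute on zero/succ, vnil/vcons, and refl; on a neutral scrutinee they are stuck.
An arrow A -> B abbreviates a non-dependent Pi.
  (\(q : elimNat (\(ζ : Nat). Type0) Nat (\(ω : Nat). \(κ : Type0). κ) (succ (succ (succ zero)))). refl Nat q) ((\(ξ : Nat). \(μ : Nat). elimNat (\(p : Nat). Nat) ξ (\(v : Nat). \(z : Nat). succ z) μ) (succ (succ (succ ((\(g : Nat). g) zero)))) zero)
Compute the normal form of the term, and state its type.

normal form:
  refl Nat (succ (succ (succ zero)))
type:
  Eq Nat (succ (succ (succ zero))) (succ (succ (succ zero)))
observation: normalization takes exactly 5 steps under the normal-order strategy.


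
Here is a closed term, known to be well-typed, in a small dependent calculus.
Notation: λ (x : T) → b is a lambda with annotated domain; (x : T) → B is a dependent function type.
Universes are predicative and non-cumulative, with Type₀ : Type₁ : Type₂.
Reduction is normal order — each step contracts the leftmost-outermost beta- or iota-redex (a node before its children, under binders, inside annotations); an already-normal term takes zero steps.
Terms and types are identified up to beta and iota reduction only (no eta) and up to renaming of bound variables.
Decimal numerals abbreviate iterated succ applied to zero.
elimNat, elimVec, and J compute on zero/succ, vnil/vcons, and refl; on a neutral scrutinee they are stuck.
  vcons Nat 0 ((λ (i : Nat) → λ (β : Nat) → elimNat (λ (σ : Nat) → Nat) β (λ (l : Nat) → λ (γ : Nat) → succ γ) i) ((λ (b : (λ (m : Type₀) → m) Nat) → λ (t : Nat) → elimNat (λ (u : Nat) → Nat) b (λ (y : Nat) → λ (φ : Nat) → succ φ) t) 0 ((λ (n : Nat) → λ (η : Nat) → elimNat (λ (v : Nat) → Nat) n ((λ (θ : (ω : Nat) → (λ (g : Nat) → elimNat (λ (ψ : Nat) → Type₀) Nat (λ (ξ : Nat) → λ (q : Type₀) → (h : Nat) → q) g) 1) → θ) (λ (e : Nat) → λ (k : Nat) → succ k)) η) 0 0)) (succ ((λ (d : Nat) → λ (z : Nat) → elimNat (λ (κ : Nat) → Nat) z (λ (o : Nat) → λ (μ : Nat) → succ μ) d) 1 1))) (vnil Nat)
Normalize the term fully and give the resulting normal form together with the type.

resulting normal form:
  vcons Nat 0 3 (vnil Nat)
inferred type:
  Vec Nat 1
observation: normalization takes exactly 15 steps under the normal-order strategy.


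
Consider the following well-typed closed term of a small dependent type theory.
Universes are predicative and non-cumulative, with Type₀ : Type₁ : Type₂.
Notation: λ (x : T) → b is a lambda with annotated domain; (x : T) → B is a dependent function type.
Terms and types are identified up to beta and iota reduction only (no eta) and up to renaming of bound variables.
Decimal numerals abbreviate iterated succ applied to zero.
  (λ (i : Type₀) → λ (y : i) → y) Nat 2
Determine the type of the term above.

type:
  Nat


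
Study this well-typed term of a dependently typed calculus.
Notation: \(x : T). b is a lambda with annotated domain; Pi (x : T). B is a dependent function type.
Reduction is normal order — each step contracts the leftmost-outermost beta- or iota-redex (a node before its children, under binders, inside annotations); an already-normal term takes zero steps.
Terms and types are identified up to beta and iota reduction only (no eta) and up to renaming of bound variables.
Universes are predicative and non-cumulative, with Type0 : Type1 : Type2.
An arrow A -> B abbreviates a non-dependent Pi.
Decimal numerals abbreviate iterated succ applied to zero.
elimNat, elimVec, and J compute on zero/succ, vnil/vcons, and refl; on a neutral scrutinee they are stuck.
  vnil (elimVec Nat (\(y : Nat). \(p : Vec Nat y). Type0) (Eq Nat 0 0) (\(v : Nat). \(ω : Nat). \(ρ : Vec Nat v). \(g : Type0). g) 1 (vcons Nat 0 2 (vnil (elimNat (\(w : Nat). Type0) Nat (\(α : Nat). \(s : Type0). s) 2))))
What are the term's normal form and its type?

normal form:
  vnil (Eq Nat 0 0)
type:
  Vec (Eq Nat 0 0) 0
observation: 6 normal-order steps normalize the term, beginning with an elimVec iota-redex.


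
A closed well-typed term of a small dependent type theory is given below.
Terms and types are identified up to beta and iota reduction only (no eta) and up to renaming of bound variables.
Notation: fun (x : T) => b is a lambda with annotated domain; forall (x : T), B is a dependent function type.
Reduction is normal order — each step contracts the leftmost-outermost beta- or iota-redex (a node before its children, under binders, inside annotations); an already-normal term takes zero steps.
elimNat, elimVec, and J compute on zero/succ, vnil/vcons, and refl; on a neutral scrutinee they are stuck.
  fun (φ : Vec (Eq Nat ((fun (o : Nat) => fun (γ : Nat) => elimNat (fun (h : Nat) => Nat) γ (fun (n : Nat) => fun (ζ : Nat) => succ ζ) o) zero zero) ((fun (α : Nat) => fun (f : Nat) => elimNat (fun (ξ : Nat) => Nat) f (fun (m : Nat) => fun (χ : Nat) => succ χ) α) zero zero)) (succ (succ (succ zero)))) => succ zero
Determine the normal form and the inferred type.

resulting normal form:
  fun (φ : Vec (Eq Nat zero zero) (succ (succ (succ zero)))) => succ zero
the term's type:
  forall (φ : Vec (Eq Nat zero zero) (succ (succ (succ zero)))), Nat
observation: the leftmost-outermost redex is a beta-redex, and normalization takes 6 steps.


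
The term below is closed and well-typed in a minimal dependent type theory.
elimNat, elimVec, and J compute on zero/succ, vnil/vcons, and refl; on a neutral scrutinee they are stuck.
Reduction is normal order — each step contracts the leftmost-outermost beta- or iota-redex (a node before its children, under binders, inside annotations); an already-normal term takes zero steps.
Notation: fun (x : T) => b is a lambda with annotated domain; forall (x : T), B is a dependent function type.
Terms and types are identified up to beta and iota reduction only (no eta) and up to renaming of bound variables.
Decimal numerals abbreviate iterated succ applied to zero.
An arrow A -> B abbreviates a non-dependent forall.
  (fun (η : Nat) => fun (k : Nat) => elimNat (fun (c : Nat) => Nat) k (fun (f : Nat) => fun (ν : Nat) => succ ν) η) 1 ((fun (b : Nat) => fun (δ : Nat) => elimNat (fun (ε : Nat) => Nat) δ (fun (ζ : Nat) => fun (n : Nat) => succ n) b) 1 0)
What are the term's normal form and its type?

resulting normal form:
  2
type:
  Nat
observation: normalization takes exactly 12 steps under the normal-order strategy.


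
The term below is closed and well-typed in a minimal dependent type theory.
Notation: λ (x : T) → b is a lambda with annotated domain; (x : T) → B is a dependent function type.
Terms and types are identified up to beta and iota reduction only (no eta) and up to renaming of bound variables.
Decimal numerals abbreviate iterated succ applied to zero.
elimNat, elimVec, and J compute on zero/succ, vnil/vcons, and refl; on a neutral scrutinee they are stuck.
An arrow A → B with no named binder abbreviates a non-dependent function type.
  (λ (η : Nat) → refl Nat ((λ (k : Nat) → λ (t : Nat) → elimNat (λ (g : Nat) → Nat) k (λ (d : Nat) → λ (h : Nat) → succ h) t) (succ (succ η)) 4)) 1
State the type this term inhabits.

the term's type:
  Eq Nat 7 7


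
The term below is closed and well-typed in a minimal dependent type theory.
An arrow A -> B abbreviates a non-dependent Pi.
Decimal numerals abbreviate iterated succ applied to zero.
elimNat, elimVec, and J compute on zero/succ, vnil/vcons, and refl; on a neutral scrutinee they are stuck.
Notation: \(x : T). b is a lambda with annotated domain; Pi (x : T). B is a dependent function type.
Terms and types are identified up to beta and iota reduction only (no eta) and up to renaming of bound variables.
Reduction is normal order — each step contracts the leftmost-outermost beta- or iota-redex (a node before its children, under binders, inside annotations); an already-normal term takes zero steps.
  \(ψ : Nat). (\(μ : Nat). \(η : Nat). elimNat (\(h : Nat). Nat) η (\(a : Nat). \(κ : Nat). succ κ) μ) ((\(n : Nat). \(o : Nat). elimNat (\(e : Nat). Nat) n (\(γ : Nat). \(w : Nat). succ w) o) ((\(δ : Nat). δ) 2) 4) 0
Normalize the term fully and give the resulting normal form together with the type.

reduced normal form:
  \(ψ : Nat). 6
inferred type:
  Nat -> Nat


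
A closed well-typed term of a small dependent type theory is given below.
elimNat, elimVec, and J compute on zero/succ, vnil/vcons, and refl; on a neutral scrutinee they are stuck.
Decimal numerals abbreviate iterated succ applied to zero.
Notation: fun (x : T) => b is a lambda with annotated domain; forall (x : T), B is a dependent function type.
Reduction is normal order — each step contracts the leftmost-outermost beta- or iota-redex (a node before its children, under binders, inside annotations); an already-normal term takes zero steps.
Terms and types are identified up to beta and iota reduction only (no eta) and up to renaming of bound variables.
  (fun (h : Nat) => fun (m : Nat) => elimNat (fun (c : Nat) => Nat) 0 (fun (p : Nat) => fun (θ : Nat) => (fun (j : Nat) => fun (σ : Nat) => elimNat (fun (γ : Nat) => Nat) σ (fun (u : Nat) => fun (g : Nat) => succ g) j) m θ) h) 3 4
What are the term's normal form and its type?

resulting normal form:
  12
type:
  Nat
observation: 57 normal-order steps normalize the term, beginning with a beta-redex.


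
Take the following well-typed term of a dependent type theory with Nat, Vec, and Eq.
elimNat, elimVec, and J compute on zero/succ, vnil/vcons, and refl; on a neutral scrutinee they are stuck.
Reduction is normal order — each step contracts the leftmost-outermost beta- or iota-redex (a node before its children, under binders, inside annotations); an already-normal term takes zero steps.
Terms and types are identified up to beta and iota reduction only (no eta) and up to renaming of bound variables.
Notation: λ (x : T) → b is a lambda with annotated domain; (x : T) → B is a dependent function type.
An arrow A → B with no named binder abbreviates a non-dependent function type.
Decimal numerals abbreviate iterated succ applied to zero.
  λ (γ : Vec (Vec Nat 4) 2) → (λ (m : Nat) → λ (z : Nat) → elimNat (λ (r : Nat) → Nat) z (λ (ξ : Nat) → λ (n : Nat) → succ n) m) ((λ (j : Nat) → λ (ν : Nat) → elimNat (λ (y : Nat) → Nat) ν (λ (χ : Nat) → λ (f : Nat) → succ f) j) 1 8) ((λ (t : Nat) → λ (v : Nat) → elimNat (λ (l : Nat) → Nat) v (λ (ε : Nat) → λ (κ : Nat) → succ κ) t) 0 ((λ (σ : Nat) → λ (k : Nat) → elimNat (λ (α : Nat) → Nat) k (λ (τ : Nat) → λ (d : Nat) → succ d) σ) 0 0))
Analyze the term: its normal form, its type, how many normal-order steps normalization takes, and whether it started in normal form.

resulting normal form:
  λ (γ : Vec (Vec Nat 4) 2) → 9
type:
  Vec (Vec Nat 4) 2 → Nat
normal-order step count: 42
already normal: no
first contracted redex: a beta-redex


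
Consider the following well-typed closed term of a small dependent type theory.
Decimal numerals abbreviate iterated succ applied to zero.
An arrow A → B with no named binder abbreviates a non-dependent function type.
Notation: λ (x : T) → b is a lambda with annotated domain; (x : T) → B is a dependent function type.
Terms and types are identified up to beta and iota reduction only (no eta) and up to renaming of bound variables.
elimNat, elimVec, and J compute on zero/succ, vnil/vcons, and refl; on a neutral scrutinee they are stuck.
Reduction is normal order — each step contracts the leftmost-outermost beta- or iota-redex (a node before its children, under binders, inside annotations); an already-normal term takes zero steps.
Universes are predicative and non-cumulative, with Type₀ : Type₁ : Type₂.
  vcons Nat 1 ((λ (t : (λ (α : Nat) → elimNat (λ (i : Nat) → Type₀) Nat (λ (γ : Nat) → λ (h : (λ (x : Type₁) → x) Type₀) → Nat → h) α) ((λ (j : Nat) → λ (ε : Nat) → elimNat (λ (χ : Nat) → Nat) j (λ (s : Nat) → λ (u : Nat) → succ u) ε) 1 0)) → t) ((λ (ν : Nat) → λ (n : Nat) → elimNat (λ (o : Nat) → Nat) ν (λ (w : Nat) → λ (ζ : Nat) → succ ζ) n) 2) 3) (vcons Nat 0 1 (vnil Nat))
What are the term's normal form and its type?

normal form:
  vcons Nat 1 5 (vcons Nat 0 1 (vnil Nat))
inferred type:
  Vec Nat 2
observation: the first redex contracted is a beta-redex; the normal form is reached in 13 normal-order steps.


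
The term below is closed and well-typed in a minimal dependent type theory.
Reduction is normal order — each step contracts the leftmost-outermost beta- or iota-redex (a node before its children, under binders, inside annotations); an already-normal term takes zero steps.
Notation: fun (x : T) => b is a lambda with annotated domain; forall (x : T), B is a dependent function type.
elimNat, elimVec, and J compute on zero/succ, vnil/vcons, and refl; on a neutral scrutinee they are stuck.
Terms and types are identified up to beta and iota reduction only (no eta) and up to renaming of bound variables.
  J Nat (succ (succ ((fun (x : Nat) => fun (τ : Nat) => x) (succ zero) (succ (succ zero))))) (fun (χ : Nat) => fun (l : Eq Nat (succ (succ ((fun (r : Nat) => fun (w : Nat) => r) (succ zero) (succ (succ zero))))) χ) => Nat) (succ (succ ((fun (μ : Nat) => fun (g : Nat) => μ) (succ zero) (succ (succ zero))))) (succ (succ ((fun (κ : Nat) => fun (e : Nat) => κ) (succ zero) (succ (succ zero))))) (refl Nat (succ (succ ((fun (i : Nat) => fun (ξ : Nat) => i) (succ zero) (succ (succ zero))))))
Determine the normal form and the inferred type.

normal form:
  succ (succ (succ zero))
type:
  Nat
observation: normalization takes exactly 3 steps under the normal-order strategy.
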